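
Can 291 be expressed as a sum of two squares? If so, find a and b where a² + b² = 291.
Not possible

Factorization: 291 = 3 × 97
By Fermat: n is sum of two squares iff every prime p ≡ 3 (mod 4) appears to even power.
Prime(s) ≡ 3 (mod 4) with odd exponent: [(3, 1)]
Therefore 291 cannot be expressed as a² + b².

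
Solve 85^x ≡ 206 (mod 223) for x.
3

Baby-step giant-step with step n = ⌈√223⌉ = 15.
Baby steps 85^j mod 223 (j:value) for j=0..14: 0:1, 1:85, 2:89, 3:206, 4:116, 5:48, 6:66, 7:35, 8:76, 9:216, 10:74, 11:46, 12:119, 13:80, 14:110.
h = 206 is already in the table at j=3, so x = 3.
Check: 85^3 ≡ 206 (mod 223).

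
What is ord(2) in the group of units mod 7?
3

7 is prime, so ord(2) divides φ(7) = 6.
Divisors of 6: 1, 2, 3, 6.
Repeated squaring: 2^1 ≡ 2, 2^2 ≡ 4, 2^4 ≡ 2 (mod 7).
Test 2^d mod 7 for each divisor d in increasing order:
2^1 ≡ 2
2^2 ≡ 4
2^3 = 2^2·2^1 ≡ 1  ← first divisor giving 1
The order is 3.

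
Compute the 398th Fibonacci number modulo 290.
269

Matrix identity: Q^n = [[F_(n+1), F_n], [F_n, F_(n-1)]] with Q = [[1,1],[1,0]].
n = 398 = 110001110₂. Square-and-multiply, entries mod 290:
Q^1 = [[1,1],[1,0]]
Q^3 = (Q^1)²·Q = [[3,2],[2,1]]
Q^6 = (Q^3)² = [[13,8],[8,5]]
Q^12 = (Q^6)² = [[233,144],[144,89]]
Q^24 = (Q^12)² = [[205,258],[258,237]]
Q^49 = (Q^24)²·Q = [[195,129],[129,66]]
Q^99 = (Q^49)²·Q = [[175,146],[146,29]]
Q^199 = (Q^99)²·Q = [[235,31],[31,204]]
Q^398 = (Q^199)² = [[216,269],[269,237]]
F_398 mod 290 = Q^398[0][1] = 269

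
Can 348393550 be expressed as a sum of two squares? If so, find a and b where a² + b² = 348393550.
Not possible

Factorization: 348393550 = 2 × 5^2 × 191^3
By Fermat: n is sum of two squares iff every prime p ≡ 3 (mod 4) appears to even power.
Prime(s) ≡ 3 (mod 4) with odd exponent: [(191, 3)]
Therefore 348393550 cannot be expressed as a² + b².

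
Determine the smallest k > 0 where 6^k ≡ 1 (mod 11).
10

11 is prime, so ord(6) divides φ(11) = 10.
Divisors of 10: 1, 2, 5, 10.
Repeated squaring: 6^1 ≡ 6, 6^2 ≡ 3, 6^4 ≡ 9, 6^8 ≡ 4 (mod 11).
Test 6^d mod 11 for each divisor d in increasing order:
6^1 ≡ 6
6^2 ≡ 3
6^5 = 6^4·6^1 ≡ 10
6^10 = 6^8·6^2 ≡ 1  ← first divisor giving 1
The order is 10.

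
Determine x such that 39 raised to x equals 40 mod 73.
17

Baby-step giant-step with step n = ⌈√73⌉ = 9.
Baby steps 39^j mod 73 (j:value) for j=0..8: 0:1, 1:39, 2:61, 3:43, 4:71, 5:68, 6:24, 7:60, 8:4.
Giant-step multiplier: 39^(-9) ≡ 39^(72-9) = 39^63 ≡ 22 (mod 73).
Giant steps γ_i = 40·22^i mod 73: γ_0=40, γ_1=4 (in table at j=8).
x = i·n + j = 1·9 + 8 = 17.
Check: 39^17 ≡ 40 (mod 73).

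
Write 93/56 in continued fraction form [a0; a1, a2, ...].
[1; 1, 1, 1, 18]

Euclidean algorithm steps:
93 = 1 × 56 + 37
56 = 1 × 37 + 19
37 = 1 × 19 + 18
19 = 1 × 18 + 1
18 = 18 × 1 + 0
Continued fraction: [1; 1, 1, 1, 18]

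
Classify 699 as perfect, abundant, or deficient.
deficient

Proper divisors of 699: sum = 1 + 3 + 233 = 237
Since 237 < 699, 699 is deficient.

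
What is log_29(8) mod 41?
34

Baby-step giant-step with step n = ⌈√41⌉ = 7.
Baby steps 29^j mod 41 (j:value) for j=0..6: 0:1, 1:29, 2:21, 3:35, 4:31, 5:38, 6:36.
Giant-step multiplier: 29^(-7) ≡ 29^(40-7) = 29^33 ≡ 13 (mod 41).
Giant steps γ_i = 8·13^i mod 41: γ_0=8, γ_1=22, γ_2=40, γ_3=28, γ_4=36 (in table at j=6).
x = i·n + j = 4·7 + 6 = 34.
Check: 29^34 ≡ 8 (mod 41).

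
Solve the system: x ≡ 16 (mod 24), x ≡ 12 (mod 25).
112

Using Chinese Remainder Theorem:
M = 24 × 25 = 600
M1 = 25, M2 = 24
y1 = 25^(-1) mod 24 = 1
y2 = 24^(-1) mod 25 = 24
x = (16×25×1 + 12×24×24) mod 600 = 112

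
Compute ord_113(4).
14

113 is prime, so ord(4) divides φ(113) = 112.
Divisors of 112: 1, 2, 4, 7, 8, 14, 16, 28, 56, 112.
Repeated squaring: 4^1 ≡ 4, 4^2 ≡ 16, 4^4 ≡ 30, 4^8 ≡ 109, 4^16 ≡ 16, 4^32 ≡ 30, 4^64 ≡ 109 (mod 113).
Test 4^d mod 113 for each divisor d in increasing order:
4^1 ≡ 4
4^2 ≡ 16
4^4 ≡ 30
4^7 = 4^4·4^2·4^1 ≡ 112
4^8 ≡ 109
4^14 = 4^8·4^4·4^2 ≡ 1  ← first divisor giving 1
The order is 14.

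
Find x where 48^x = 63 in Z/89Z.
27

Baby-step giant-step with step n = ⌈√89⌉ = 10.
Baby steps 48^j mod 89 (j:value) for j=0..9: 0:1, 1:48, 2:79, 3:54, 4:11, 5:83, 6:68, 7:60, 8:32, 9:23.
Giant-step multiplier: 48^(-10) ≡ 48^(88-10) = 48^78 ≡ 47 (mod 89).
Giant steps γ_i = 63·47^i mod 89: γ_0=63, γ_1=24, γ_2=60 (in table at j=7).
x = i·n + j = 2·10 + 7 = 27.
Check: 48^27 ≡ 63 (mod 89).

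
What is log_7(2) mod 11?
3

Baby-step giant-step with step n = ⌈√11⌉ = 4.
Baby steps 7^j mod 11 (j:value) for j=0..3: 0:1, 1:7, 2:5, 3:2.
h = 2 is already in the table at j=3, so x = 3.
Check: 7^3 ≡ 2 (mod 11).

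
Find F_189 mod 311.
225

Matrix identity: Q^n = [[F_(n+1), F_n], [F_n, F_(n-1)]] with Q = [[1,1],[1,0]].
n = 189 = 10111101₂. Square-and-multiply, entries mod 311:
Q^1 = [[1,1],[1,0]]
Q^2 = (Q^1)² = [[2,1],[1,1]]
Q^5 = (Q^2)²·Q = [[8,5],[5,3]]
Q^11 = (Q^5)²·Q = [[144,89],[89,55]]
Q^23 = (Q^11)²·Q = [[29,45],[45,295]]
Q^47 = (Q^23)²·Q = [[30,67],[67,274]]
Q^94 = (Q^47)² = [[102,153],[153,260]]
Q^189 = (Q^94)²·Q = [[253,225],[225,28]]
F_189 mod 311 = Q^189[0][1] = 225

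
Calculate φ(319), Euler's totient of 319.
280

319 = 11 × 29
φ(n) = n × ∏(1 - 1/p) for each prime p dividing n
φ(319) = 319 × (1 - 1/11) × (1 - 1/29) = 280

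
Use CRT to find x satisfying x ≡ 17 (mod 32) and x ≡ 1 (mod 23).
369

Using Chinese Remainder Theorem:
M = 32 × 23 = 736
M1 = 23, M2 = 32
y1 = 23^(-1) mod 32 = 7
y2 = 32^(-1) mod 23 = 18
x = (17×23×7 + 1×32×18) mod 736 = 369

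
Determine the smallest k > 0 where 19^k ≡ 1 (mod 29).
28

29 is prime, so ord(19) divides φ(29) = 28.
Divisors of 28: 1, 2, 4, 7, 14, 28.
Repeated squaring: 19^1 ≡ 19, 19^2 ≡ 13, 19^4 ≡ 24, 19^8 ≡ 25, 19^16 ≡ 16 (mod 29).
Test 19^d mod 29 for each divisor d in increasing order:
19^1 ≡ 19
19^2 ≡ 13
19^4 ≡ 24
19^7 = 19^4·19^2·19^1 ≡ 12
19^14 = 19^8·19^4·19^2 ≡ 28
19^28 = 19^16·19^8·19^4 ≡ 1  ← first divisor giving 1
The order is 28.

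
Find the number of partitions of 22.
1002

p(n) counts ways to write n as a sum of positive integers (order ignored).
Euler's pentagonal recurrence: p(k) = p(k-1) + p(k-2) - p(k-5) - p(k-7) + p(k-12) + p(k-15) - ... (offsets j(3j∓1)/2, signs ++--, p(0)=1, p(<0)=0).
DP table for k = 0..21: p(0)=1, p(1)=1, p(2)=2, p(3)=3, p(4)=5, p(5)=7, p(6)=11, p(7)=15, p(8)=22, p(9)=30, p(10)=42, p(11)=56, p(12)=77, p(13)=101, p(14)=135, p(15)=176, p(16)=231, p(17)=297, p(18)=385, p(19)=490, p(20)=627, p(21)=792.
Final step: p(22) = p(21) + p(20) - p(17) - p(15) + p(10) + p(7) - p(0)
= 792 + 627 - 297 - 176 + 42 + 15 - 1
= 1002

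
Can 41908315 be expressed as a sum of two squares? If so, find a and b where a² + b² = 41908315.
Not possible

Factorization: 41908315 = 5 × 17 × 79^3
By Fermat: n is sum of two squares iff every prime p ≡ 3 (mod 4) appears to even power.
Prime(s) ≡ 3 (mod 4) with odd exponent: [(79, 3)]
Therefore 41908315 cannot be expressed as a² + b².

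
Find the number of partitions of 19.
490

p(n) counts ways to write n as a sum of positive integers (order ignored).
Euler's pentagonal recurrence: p(k) = p(k-1) + p(k-2) - p(k-5) - p(k-7) + p(k-12) + p(k-15) - ... (offsets j(3j∓1)/2, signs ++--, p(0)=1, p(<0)=0).
DP table for k = 0..18: p(0)=1, p(1)=1, p(2)=2, p(3)=3, p(4)=5, p(5)=7, p(6)=11, p(7)=15, p(8)=22, p(9)=30, p(10)=42, p(11)=56, p(12)=77, p(13)=101, p(14)=135, p(15)=176, p(16)=231, p(17)=297, p(18)=385.
Final step: p(19) = p(18) + p(17) - p(14) - p(12) + p(7) + p(4)
= 385 + 297 - 135 - 77 + 15 + 5
= 490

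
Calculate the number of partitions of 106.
384276336

p(n) counts ways to write n as a sum of positive integers (order ignored).
Euler's pentagonal recurrence: p(k) = p(k-1) + p(k-2) - p(k-5) - p(k-7) + p(k-12) + p(k-15) - ... (offsets j(3j∓1)/2, signs ++--, p(0)=1, p(<0)=0).
DP table for k = 0..105: p(0)=1, p(1)=1, p(2)=2, p(3)=3, p(4)=5, p(5)=7, p(6)=11, p(7)=15, p(8)=22, p(9)=30, p(10)=42, p(11)=56, p(12)=77, p(13)=101, p(14)=135, p(15)=176, p(16)=231, p(17)=297, p(18)=385, p(19)=490, p(20)=627, p(21)=792, p(22)=1002, p(23)=1255, p(24)=1575, p(25)=1958, p(26)=2436, p(27)=3010, p(28)=3718, p(29)=4565, p(30)=5604, p(31)=6842, p(32)=8349, p(33)=10143, p(34)=12310, p(35)=14883, p(36)=17977, p(37)=21637, p(38)=26015, p(39)=31185, p(40)=37338, p(41)=44583, p(42)=53174, p(43)=63261, p(44)=75175, p(45)=89134, p(46)=105558, p(47)=124754, p(48)=147273, p(49)=173525, p(50)=204226, p(51)=239943, p(52)=281589, p(53)=329931, p(54)=386155, p(55)=451276, p(56)=526823, p(57)=614154, p(58)=715220, p(59)=831820, p(60)=966467, p(61)=1121505, p(62)=1300156, p(63)=1505499, p(64)=1741630, p(65)=2012558, p(66)=2323520, p(67)=2679689, p(68)=3087735, p(69)=3554345, p(70)=4087968, p(71)=4697205, p(72)=5392783, p(73)=6185689, p(74)=7089500, p(75)=8118264, p(76)=9289091, p(77)=10619863, p(78)=12132164, p(79)=13848650, p(80)=15796476, p(81)=18004327, p(82)=20506255, p(83)=23338469, p(84)=26543660, p(85)=30167357, p(86)=34262962, p(87)=38887673, p(88)=44108109, p(89)=49995925, p(90)=56634173, p(91)=64112359, p(92)=72533807, p(93)=82010177, p(94)=92669720, p(95)=104651419, p(96)=118114304, p(97)=133230930, p(98)=150198136, p(99)=169229875, p(100)=190569292, p(101)=214481126, p(102)=241265379, p(103)=271248950, p(104)=304801365, p(105)=342325709.
Final step: p(106) = p(105) + p(104) - p(101) - p(99) + p(94) + p(91) - p(84) - p(80) + p(71) + p(66) - p(55) - p(49) + p(36) + p(29) - p(14) - p(6)
= 342325709 + 304801365 - 214481126 - 169229875 + 92669720 + 64112359 - 26543660 - 15796476 + 4697205 + 2323520 - 451276 - 173525 + 17977 + 4565 - 135 - 11
= 384276336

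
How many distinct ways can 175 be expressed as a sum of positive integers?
435157697830

p(n) counts ways to write n as a sum of positive integers (order ignored).
Euler's pentagonal recurrence: p(k) = p(k-1) + p(k-2) - p(k-5) - p(k-7) + p(k-12) + p(k-15) - ... (offsets j(3j∓1)/2, signs ++--, p(0)=1, p(<0)=0).
DP table for k = 0..174: p(0)=1, p(1)=1, p(2)=2, p(3)=3, p(4)=5, p(5)=7, p(6)=11, p(7)=15, p(8)=22, p(9)=30, p(10)=42, p(11)=56, p(12)=77, p(13)=101, p(14)=135, p(15)=176, p(16)=231, p(17)=297, p(18)=385, p(19)=490, p(20)=627, p(21)=792, p(22)=1002, p(23)=1255, p(24)=1575, p(25)=1958, p(26)=2436, p(27)=3010, p(28)=3718, p(29)=4565, p(30)=5604, p(31)=6842, p(32)=8349, p(33)=10143, p(34)=12310, p(35)=14883, p(36)=17977, p(37)=21637, p(38)=26015, p(39)=31185, p(40)=37338, p(41)=44583, p(42)=53174, p(43)=63261, p(44)=75175, p(45)=89134, p(46)=105558, p(47)=124754, p(48)=147273, p(49)=173525, p(50)=204226, p(51)=239943, p(52)=281589, p(53)=329931, p(54)=386155, p(55)=451276, p(56)=526823, p(57)=614154, p(58)=715220, p(59)=831820, p(60)=966467, p(61)=1121505, p(62)=1300156, p(63)=1505499, p(64)=1741630, p(65)=2012558, p(66)=2323520, p(67)=2679689, p(68)=3087735, p(69)=3554345, p(70)=4087968, p(71)=4697205, p(72)=5392783, p(73)=6185689, p(74)=7089500, p(75)=8118264, p(76)=9289091, p(77)=10619863, p(78)=12132164, p(79)=13848650, p(80)=15796476, p(81)=18004327, p(82)=20506255, p(83)=23338469, p(84)=26543660, p(85)=30167357, p(86)=34262962, p(87)=38887673, p(88)=44108109, p(89)=49995925, p(90)=56634173, p(91)=64112359, p(92)=72533807, p(93)=82010177, p(94)=92669720, p(95)=104651419, p(96)=118114304, p(97)=133230930, p(98)=150198136, p(99)=169229875, p(100)=190569292, p(101)=214481126, p(102)=241265379, p(103)=271248950, p(104)=304801365, p(105)=342325709, p(106)=384276336, p(107)=431149389, p(108)=483502844, p(109)=541946240, p(110)=607163746, p(111)=679903203, p(112)=761002156, p(113)=851376628, p(114)=952050665, p(115)=1064144451, p(116)=1188908248, p(117)=1327710076, p(118)=1482074143, p(119)=1653668665, p(120)=1844349560, p(121)=2056148051, p(122)=2291320912, p(123)=2552338241, p(124)=2841940500, p(125)=3163127352, p(126)=3519222692, p(127)=3913864295, p(128)=4351078600, p(129)=4835271870, p(130)=5371315400, p(131)=5964539504, p(132)=6620830889, p(133)=7346629512, p(134)=8149040695, p(135)=9035836076, p(136)=10015581680, p(137)=11097645016, p(138)=12292341831, p(139)=13610949895, p(140)=15065878135, p(141)=16670689208, p(142)=18440293320, p(143)=20390982757, p(144)=22540654445, p(145)=24908858009, p(146)=27517052599, p(147)=30388671978, p(148)=33549419497, p(149)=37027355200, p(150)=40853235313, p(151)=45060624582, p(152)=49686288421, p(153)=54770336324, p(154)=60356673280, p(155)=66493182097, p(156)=73232243759, p(157)=80630964769, p(158)=88751778802, p(159)=97662728555, p(160)=107438159466, p(161)=118159068427, p(162)=129913904637, p(163)=142798995930, p(164)=156919475295, p(165)=172389800255, p(166)=189334822579, p(167)=207890420102, p(168)=228204732751, p(169)=250438925115, p(170)=274768617130, p(171)=301384802048, p(172)=330495499613, p(173)=362326859895, p(174)=397125074750.
Final step: p(175) = p(174) + p(173) - p(170) - p(168) + p(163) + p(160) - p(153) - p(149) + p(140) + p(135) - p(124) - p(118) + p(105) + p(98) - p(83) - p(75) + p(58) + p(49) - p(30) - p(20)
= 397125074750 + 362326859895 - 274768617130 - 228204732751 + 142798995930 + 107438159466 - 54770336324 - 37027355200 + 15065878135 + 9035836076 - 2841940500 - 1482074143 + 342325709 + 150198136 - 23338469 - 8118264 + 715220 + 173525 - 5604 - 627
= 435157697830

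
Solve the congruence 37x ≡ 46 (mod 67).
x ≡ 61 (mod 67)

gcd(37, 67) = 1, which divides 46, so solutions exist.
Find 37^(-1) mod 67 by the extended Euclidean algorithm:
67 = 1 × 37 + 30  ⟹  30 = (1)·67 + (-1)·37
37 = 1 × 30 + 7  ⟹  7 = (-1)·67 + (2)·37
30 = 4 × 7 + 2  ⟹  2 = (5)·67 + (-9)·37
7 = 3 × 2 + 1  ⟹  1 = (-16)·67 + (29)·37
So (29)·37 ≡ 1 (mod 67), i.e. 37^(-1) ≡ 29 (mod 67).
x ≡ 29 × 46 = 1334 ≡ 61 (mod 67).
Check: 37 × 61 = 2257 ≡ 46 (mod 67).
Unique solution: x ≡ 61 (mod 67)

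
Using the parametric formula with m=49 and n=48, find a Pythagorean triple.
(97, 4704, 4705)

Euclid's formula: a = m² - n², b = 2mn, c = m² + n²
m = 49, n = 48
a = 49² - 48² = 2401 - 2304 = 97
b = 2 × 49 × 48 = 4704
c = 49² + 48² = 2401 + 2304 = 4705
Verification: 97² + 4704² = 9409 + 22127616 = 22137025 = 4705² ✓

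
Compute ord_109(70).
108

109 is prime, so ord(70) divides φ(109) = 108.
Divisors of 108: 1, 2, 3, 4, 6, 9, 12, 18, 27, 36, 54, 108.
Repeated squaring: 70^1 ≡ 70, 70^2 ≡ 104, 70^4 ≡ 25, 70^8 ≡ 80, 70^16 ≡ 78, 70^32 ≡ 89, 70^64 ≡ 73 (mod 109).
Test 70^d mod 109 for each divisor d in increasing order:
70^1 ≡ 70
70^2 ≡ 104
70^3 = 70^2·70^1 ≡ 86
70^4 ≡ 25
70^6 = 70^4·70^2 ≡ 93
70^9 = 70^8·70^1 ≡ 41
70^12 = 70^8·70^4 ≡ 38
70^18 = 70^16·70^2 ≡ 46
70^27 = 70^16·70^8·70^2·70^1 ≡ 33
70^36 = 70^32·70^4 ≡ 45
70^54 = 70^32·70^16·70^4·70^2 ≡ 108
70^108 = 70^64·70^32·70^8·70^4 ≡ 1  ← first divisor giving 1
The order is 108.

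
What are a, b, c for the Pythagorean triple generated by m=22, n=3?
(475, 132, 493)

Euclid's formula: a = m² - n², b = 2mn, c = m² + n²
m = 22, n = 3
a = 22² - 3² = 484 - 9 = 475
b = 2 × 22 × 3 = 132
c = 22² + 3² = 484 + 9 = 493
Verification: 475² + 132² = 225625 + 17424 = 243049 = 493² ✓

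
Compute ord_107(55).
106

107 is prime, so ord(55) divides φ(107) = 106.
Divisors of 106: 1, 2, 53, 106.
Repeated squaring: 55^1 ≡ 55, 55^2 ≡ 29, 55^4 ≡ 92, 55^8 ≡ 11, 55^16 ≡ 14, 55^32 ≡ 89, 55^64 ≡ 3 (mod 107).
Test 55^d mod 107 for each divisor d in increasing order:
55^1 ≡ 55
55^2 ≡ 29
55^53 = 55^32·55^16·55^4·55^1 ≡ 106
55^106 = 55^64·55^32·55^8·55^2 ≡ 1  ← first divisor giving 1
The order is 106.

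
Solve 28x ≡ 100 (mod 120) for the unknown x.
x ≡ 25 (mod 30)

gcd(28, 120) = 4, which divides 100, so solutions exist.
Divide through by 4: 7x ≡ 25 (mod 30).
Find 7^(-1) mod 30 by the extended Euclidean algorithm:
30 = 4 × 7 + 2  ⟹  2 = (1)·30 + (-4)·7
7 = 3 × 2 + 1  ⟹  1 = (-3)·30 + (13)·7
So (13)·7 ≡ 1 (mod 30), i.e. 7^(-1) ≡ 13 (mod 30).
x ≡ 13 × 25 = 325 ≡ 25 (mod 30).
Check: 28 × 25 = 700 ≡ 100 (mod 120).
x ≡ 25 (mod 30), giving 4 solutions mod 120.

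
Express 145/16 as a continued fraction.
[9; 16]

Euclidean algorithm steps:
145 = 9 × 16 + 1
16 = 16 × 1 + 0
Continued fraction: [9; 16]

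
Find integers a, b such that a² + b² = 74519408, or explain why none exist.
Not possible

Factorization: 74519408 = 2^4 × 167^3
By Fermat: n is sum of two squares iff every prime p ≡ 3 (mod 4) appears to even power.
Prime(s) ≡ 3 (mod 4) with odd exponent: [(167, 3)]
Therefore 74519408 cannot be expressed as a² + b².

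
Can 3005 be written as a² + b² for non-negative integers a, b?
14² + 53² (a=14, b=53)

Factorization: 3005 = 5 × 601
By Fermat: n is sum of two squares iff every prime p ≡ 3 (mod 4) appears to even power.
All primes ≡ 3 (mod 4) appear to even power.
Search a = 0, 1, 2, … for 3005 - a² a perfect square: first hit at a = 14: 3005 - 196 = 2809 = 53².
3005 = 14² + 53² = 196 + 2809 ✓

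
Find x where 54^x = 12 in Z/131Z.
92

Baby-step giant-step with step n = ⌈√131⌉ = 12.
Baby steps 54^j mod 131 (j:value) for j=0..11: 0:1, 1:54, 2:34, 3:2, 4:108, 5:68, 6:4, 7:85, 8:5, 9:8, 10:39, 11:10.
Giant-step multiplier: 54^(-12) ≡ 54^(130-12) = 54^118 ≡ 41 (mod 131).
Giant steps γ_i = 12·41^i mod 131: γ_0=12, γ_1=99, γ_2=129, γ_3=49, γ_4=44, γ_5=101, γ_6=80, γ_7=5 (in table at j=8).
x = i·n + j = 7·12 + 8 = 92.
Check: 54^92 ≡ 12 (mod 131).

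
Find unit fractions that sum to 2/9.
1/5 + 1/45

Greedy algorithm:
2/9: ceiling(9/2) = 5, use 1/5
1/45: ceiling(45/1) = 45, use 1/45
Result: 2/9 = 1/5 + 1/45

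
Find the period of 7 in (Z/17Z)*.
16

17 is prime, so ord(7) divides φ(17) = 16.
Divisors of 16: 1, 2, 4, 8, 16.
Repeated squaring: 7^1 ≡ 7, 7^2 ≡ 15, 7^4 ≡ 4, 7^8 ≡ 16, 7^16 ≡ 1 (mod 17).
Test 7^d mod 17 for each divisor d in increasing order:
7^1 ≡ 7
7^2 ≡ 15
7^4 ≡ 4
7^8 ≡ 16
7^16 ≡ 1  ← first divisor giving 1
The order is 16.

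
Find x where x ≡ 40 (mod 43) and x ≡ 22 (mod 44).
814

Using Chinese Remainder Theorem:
M = 43 × 44 = 1892
M1 = 44, M2 = 43
y1 = 44^(-1) mod 43 = 1
y2 = 43^(-1) mod 44 = 43
x = (40×44×1 + 22×43×43) mod 1892 = 814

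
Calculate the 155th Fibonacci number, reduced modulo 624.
233

Matrix identity: Q^n = [[F_(n+1), F_n], [F_n, F_(n-1)]] with Q = [[1,1],[1,0]].
n = 155 = 10011011₂. Square-and-multiply, entries mod 624:
Q^1 = [[1,1],[1,0]]
Q^2 = (Q^1)² = [[2,1],[1,1]]
Q^4 = (Q^2)² = [[5,3],[3,2]]
Q^9 = (Q^4)²·Q = [[55,34],[34,21]]
Q^19 = (Q^9)²·Q = [[525,437],[437,88]]
Q^38 = (Q^19)² = [[466,185],[185,281]]
Q^77 = (Q^38)²·Q = [[200,533],[533,291]]
Q^155 = (Q^77)²·Q = [[480,233],[233,247]]
F_155 mod 624 = Q^155[0][1] = 233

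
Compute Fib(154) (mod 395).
157

Matrix identity: Q^n = [[F_(n+1), F_n], [F_n, F_(n-1)]] with Q = [[1,1],[1,0]].
n = 154 = 10011010₂. Square-and-multiply, entries mod 395:
Q^1 = [[1,1],[1,0]]
Q^2 = (Q^1)² = [[2,1],[1,1]]
Q^4 = (Q^2)² = [[5,3],[3,2]]
Q^9 = (Q^4)²·Q = [[55,34],[34,21]]
Q^19 = (Q^9)²·Q = [[50,231],[231,214]]
Q^38 = (Q^19)² = [[166,154],[154,12]]
Q^77 = (Q^38)²·Q = [[79,317],[317,157]]
Q^154 = (Q^77)² = [[80,157],[157,318]]
F_154 mod 395 = Q^154[0][1] = 157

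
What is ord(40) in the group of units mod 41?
2

41 is prime, so ord(40) divides φ(41) = 40.
Divisors of 40: 1, 2, 4, 5, 8, 10, 20, 40.
Repeated squaring: 40^1 ≡ 40, 40^2 ≡ 1, 40^4 ≡ 1, 40^8 ≡ 1, 40^16 ≡ 1, 40^32 ≡ 1 (mod 41).
Test 40^d mod 41 for each divisor d in increasing order:
40^1 ≡ 40
40^2 ≡ 1  ← first divisor giving 1
The order is 2.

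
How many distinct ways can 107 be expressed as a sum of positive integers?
431149389

p(n) counts ways to write n as a sum of positive integers (order ignored).
Euler's pentagonal recurrence: p(k) = p(k-1) + p(k-2) - p(k-5) - p(k-7) + p(k-12) + p(k-15) - ... (offsets j(3j∓1)/2, signs ++--, p(0)=1, p(<0)=0).
DP table for k = 0..106: p(0)=1, p(1)=1, p(2)=2, p(3)=3, p(4)=5, p(5)=7, p(6)=11, p(7)=15, p(8)=22, p(9)=30, p(10)=42, p(11)=56, p(12)=77, p(13)=101, p(14)=135, p(15)=176, p(16)=231, p(17)=297, p(18)=385, p(19)=490, p(20)=627, p(21)=792, p(22)=1002, p(23)=1255, p(24)=1575, p(25)=1958, p(26)=2436, p(27)=3010, p(28)=3718, p(29)=4565, p(30)=5604, p(31)=6842, p(32)=8349, p(33)=10143, p(34)=12310, p(35)=14883, p(36)=17977, p(37)=21637, p(38)=26015, p(39)=31185, p(40)=37338, p(41)=44583, p(42)=53174, p(43)=63261, p(44)=75175, p(45)=89134, p(46)=105558, p(47)=124754, p(48)=147273, p(49)=173525, p(50)=204226, p(51)=239943, p(52)=281589, p(53)=329931, p(54)=386155, p(55)=451276, p(56)=526823, p(57)=614154, p(58)=715220, p(59)=831820, p(60)=966467, p(61)=1121505, p(62)=1300156, p(63)=1505499, p(64)=1741630, p(65)=2012558, p(66)=2323520, p(67)=2679689, p(68)=3087735, p(69)=3554345, p(70)=4087968, p(71)=4697205, p(72)=5392783, p(73)=6185689, p(74)=7089500, p(75)=8118264, p(76)=9289091, p(77)=10619863, p(78)=12132164, p(79)=13848650, p(80)=15796476, p(81)=18004327, p(82)=20506255, p(83)=23338469, p(84)=26543660, p(85)=30167357, p(86)=34262962, p(87)=38887673, p(88)=44108109, p(89)=49995925, p(90)=56634173, p(91)=64112359, p(92)=72533807, p(93)=82010177, p(94)=92669720, p(95)=104651419, p(96)=118114304, p(97)=133230930, p(98)=150198136, p(99)=169229875, p(100)=190569292, p(101)=214481126, p(102)=241265379, p(103)=271248950, p(104)=304801365, p(105)=342325709, p(106)=384276336.
Final step: p(107) = p(106) + p(105) - p(102) - p(100) + p(95) + p(92) - p(85) - p(81) + p(72) + p(67) - p(56) - p(50) + p(37) + p(30) - p(15) - p(7)
= 384276336 + 342325709 - 241265379 - 190569292 + 104651419 + 72533807 - 30167357 - 18004327 + 5392783 + 2679689 - 526823 - 204226 + 21637 + 5604 - 176 - 15
= 431149389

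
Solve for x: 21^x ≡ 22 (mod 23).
11

Baby-step giant-step with step n = ⌈√23⌉ = 5.
Baby steps 21^j mod 23 (j:value) for j=0..4: 0:1, 1:21, 2:4, 3:15, 4:16.
Giant-step multiplier: 21^(-5) ≡ 21^(22-5) = 21^17 ≡ 5 (mod 23).
Giant steps γ_i = 22·5^i mod 23: γ_0=22, γ_1=18, γ_2=21 (in table at j=1).
x = i·n + j = 2·5 + 1 = 11.
Check: 21^11 ≡ 22 (mod 23).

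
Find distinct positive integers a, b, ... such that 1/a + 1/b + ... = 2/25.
1/13 + 1/325

Greedy algorithm:
2/25: ceiling(25/2) = 13, use 1/13
1/325: ceiling(325/1) = 325, use 1/325
Result: 2/25 = 1/13 + 1/325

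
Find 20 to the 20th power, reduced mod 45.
40

Repeated squaring. Binary of 20 = 10100.
20^1 ≡ 20 (mod 45); 20^2 ≡ 40 (mod 45); 20^4 ≡ 25 (mod 45); 20^8 ≡ 40 (mod 45); 20^16 ≡ 25 (mod 45)
20^20 = 20^4 × 20^16 ≡ 40 (mod 45)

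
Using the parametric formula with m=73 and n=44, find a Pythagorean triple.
(3393, 6424, 7265)

Euclid's formula: a = m² - n², b = 2mn, c = m² + n²
m = 73, n = 44
a = 73² - 44² = 5329 - 1936 = 3393
b = 2 × 73 × 44 = 6424
c = 73² + 44² = 5329 + 1936 = 7265
Verification: 3393² + 6424² = 11512449 + 41267776 = 52780225 = 7265² ✓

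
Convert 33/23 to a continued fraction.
[1; 2, 3, 3]

Euclidean algorithm steps:
33 = 1 × 23 + 10
23 = 2 × 10 + 3
10 = 3 × 3 + 1
3 = 3 × 1 + 0
Continued fraction: [1; 2, 3, 3]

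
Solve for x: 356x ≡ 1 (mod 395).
81

gcd(356, 395) = 1, so the inverse exists.
Extended Euclidean algorithm on (395, 356):
395 = 1 × 356 + 39  ⟹  39 = (1)·395 + (-1)·356
356 = 9 × 39 + 5  ⟹  5 = (-9)·395 + (10)·356
39 = 7 × 5 + 4  ⟹  4 = (64)·395 + (-71)·356
5 = 1 × 4 + 1  ⟹  1 = (-73)·395 + (81)·356
So (81)·356 ≡ 1 (mod 395), i.e. 356^(-1) ≡ 81 (mod 395).
Check: 356 × 81 = 28836 ≡ 1 (mod 395)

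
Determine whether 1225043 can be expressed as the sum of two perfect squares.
Not possible

Factorization: 1225043 = 107^3
By Fermat: n is sum of two squares iff every prime p ≡ 3 (mod 4) appears to even power.
Prime(s) ≡ 3 (mod 4) with odd exponent: [(107, 3)]
Therefore 1225043 cannot be expressed as a² + b².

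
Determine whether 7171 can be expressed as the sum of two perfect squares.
Not possible

Factorization: 7171 = 71 × 101
By Fermat: n is sum of two squares iff every prime p ≡ 3 (mod 4) appears to even power.
Prime(s) ≡ 3 (mod 4) with odd exponent: [(71, 1)]
Therefore 7171 cannot be expressed as a² + b².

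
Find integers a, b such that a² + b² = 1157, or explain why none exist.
1² + 34² (a=1, b=34)

Factorization: 1157 = 13 × 89
By Fermat: n is sum of two squares iff every prime p ≡ 3 (mod 4) appears to even power.
All primes ≡ 3 (mod 4) appear to even power.
Search a = 0, 1, 2, … for 1157 - a² a perfect square: first hit at a = 1: 1157 - 1 = 1156 = 34².
1157 = 1² + 34² = 1 + 1156 ✓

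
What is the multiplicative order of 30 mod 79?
78

79 is prime, so ord(30) divides φ(79) = 78.
Divisors of 78: 1, 2, 3, 6, 13, 26, 39, 78.
Repeated squaring: 30^1 ≡ 30, 30^2 ≡ 31, 30^4 ≡ 13, 30^8 ≡ 11, 30^16 ≡ 42, 30^32 ≡ 26, 30^64 ≡ 44 (mod 79).
Test 30^d mod 79 for each divisor d in increasing order:
30^1 ≡ 30
30^2 ≡ 31
30^3 = 30^2·30^1 ≡ 61
30^6 = 30^4·30^2 ≡ 8
30^13 = 30^8·30^4·30^1 ≡ 24
30^26 = 30^16·30^8·30^2 ≡ 23
30^39 = 30^32·30^4·30^2·30^1 ≡ 78
30^78 = 30^64·30^8·30^4·30^2 ≡ 1  ← first divisor giving 1
The order is 78.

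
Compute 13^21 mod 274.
35

Repeated squaring. Binary of 21 = 10101.
13^1 ≡ 13 (mod 274); 13^2 ≡ 169 (mod 274); 13^4 ≡ 65 (mod 274); 13^8 ≡ 115 (mod 274); 13^16 ≡ 73 (mod 274)
13^21 = 13^1 × 13^4 × 13^16 ≡ 35 (mod 274)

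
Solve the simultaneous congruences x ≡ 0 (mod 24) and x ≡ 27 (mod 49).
1056

Using Chinese Remainder Theorem:
M = 24 × 49 = 1176
M1 = 49, M2 = 24
y1 = 49^(-1) mod 24 = 1
y2 = 24^(-1) mod 49 = 47
x = (0×49×1 + 27×24×47) mod 1176 = 1056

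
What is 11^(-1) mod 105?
86

gcd(11, 105) = 1, so the inverse exists.
Extended Euclidean algorithm on (105, 11):
105 = 9 × 11 + 6  ⟹  6 = (1)·105 + (-9)·11
11 = 1 × 6 + 5  ⟹  5 = (-1)·105 + (10)·11
6 = 1 × 5 + 1  ⟹  1 = (2)·105 + (-19)·11
So (-19)·11 ≡ 1 (mod 105), i.e. 11^(-1) ≡ -19 ≡ 86 (mod 105).
Check: 11 × 86 = 946 ≡ 1 (mod 105)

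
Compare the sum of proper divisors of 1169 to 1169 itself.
deficient

Proper divisors of 1169: sum = 1 + 7 + 167 = 175
Since 175 < 1169, 1169 is deficient.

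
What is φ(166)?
82

166 = 2 × 83
φ(n) = n × ∏(1 - 1/p) for each prime p dividing n
φ(166) = 166 × (1 - 1/2) × (1 - 1/83) = 82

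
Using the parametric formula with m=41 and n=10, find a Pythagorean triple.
(1581, 820, 1781)

Euclid's formula: a = m² - n², b = 2mn, c = m² + n²
m = 41, n = 10
a = 41² - 10² = 1681 - 100 = 1581
b = 2 × 41 × 10 = 820
c = 41² + 10² = 1681 + 100 = 1781
Verification: 1581² + 820² = 2499561 + 672400 = 3171961 = 1781² ✓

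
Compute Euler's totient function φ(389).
388

389 = 389
φ(n) = n × ∏(1 - 1/p) for each prime p dividing n
φ(389) = 389 × (1 - 1/389) = 388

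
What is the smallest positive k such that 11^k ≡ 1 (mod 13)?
12

13 is prime, so ord(11) divides φ(13) = 12.
Divisors of 12: 1, 2, 3, 4, 6, 12.
Repeated squaring: 11^1 ≡ 11, 11^2 ≡ 4, 11^4 ≡ 3, 11^8 ≡ 9 (mod 13).
Test 11^d mod 13 for each divisor d in increasing order:
11^1 ≡ 11
11^2 ≡ 4
11^3 = 11^2·11^1 ≡ 5
11^4 ≡ 3
11^6 = 11^4·11^2 ≡ 12
11^12 = 11^8·11^4 ≡ 1  ← first divisor giving 1
The order is 12.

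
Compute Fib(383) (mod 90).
37

Matrix identity: Q^n = [[F_(n+1), F_n], [F_n, F_(n-1)]] with Q = [[1,1],[1,0]].
n = 383 = 101111111₂. Square-and-multiply, entries mod 90:
Q^1 = [[1,1],[1,0]]
Q^2 = (Q^1)² = [[2,1],[1,1]]
Q^5 = (Q^2)²·Q = [[8,5],[5,3]]
Q^11 = (Q^5)²·Q = [[54,89],[89,55]]
Q^23 = (Q^11)²·Q = [[18,37],[37,71]]
Q^47 = (Q^23)²·Q = [[36,73],[73,53]]
Q^95 = (Q^47)²·Q = [[72,55],[55,17]]
Q^191 = (Q^95)²·Q = [[54,19],[19,35]]
Q^383 = (Q^191)²·Q = [[18,37],[37,71]]
F_383 mod 90 = Q^383[0][1] = 37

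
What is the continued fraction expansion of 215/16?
[13; 2, 3, 2]

Euclidean algorithm steps:
215 = 13 × 16 + 7
16 = 2 × 7 + 2
7 = 3 × 2 + 1
2 = 2 × 1 + 0
Continued fraction: [13; 2, 3, 2]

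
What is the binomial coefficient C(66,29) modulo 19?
0

Using Lucas' theorem:
Write n=66 and k=29 in base 19:
n in base 19: [3, 9]
k in base 19: [1, 10]
C(66,29) mod 19 = ∏ C(n_i, k_i) mod 19
Digit binomials (mod 19): C(3,1) = 3; C(9,10) = 0 (k_i > n_i)
Product: 3 × 0 = 0 ≡ 0 (mod 19)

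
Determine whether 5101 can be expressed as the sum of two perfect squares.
50² + 51² (a=50, b=51)

Factorization: 5101 = 5101
By Fermat: n is sum of two squares iff every prime p ≡ 3 (mod 4) appears to even power.
All primes ≡ 3 (mod 4) appear to even power.
Search a = 0, 1, 2, … for 5101 - a² a perfect square: first hit at a = 50: 5101 - 2500 = 2601 = 51².
5101 = 50² + 51² = 2500 + 2601 ✓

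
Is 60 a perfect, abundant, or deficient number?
abundant

Proper divisors of 60: sum = 1 + 2 + 3 + 4 + 5 + 6 + 10 + 12 + 15 + 20 + 30 = 108
Since 108 > 60, 60 is abundant.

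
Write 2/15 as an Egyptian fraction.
1/8 + 1/120

Greedy algorithm:
2/15: ceiling(15/2) = 8, use 1/8
1/120: ceiling(120/1) = 120, use 1/120
Result: 2/15 = 1/8 + 1/120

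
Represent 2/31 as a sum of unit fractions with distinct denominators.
1/16 + 1/496

Greedy algorithm:
2/31: ceiling(31/2) = 16, use 1/16
1/496: ceiling(496/1) = 496, use 1/496
Result: 2/31 = 1/16 + 1/496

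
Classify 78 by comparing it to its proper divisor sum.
abundant

Proper divisors of 78: sum = 1 + 2 + 3 + 6 + 13 + 26 + 39 = 90
Since 90 > 78, 78 is abundant.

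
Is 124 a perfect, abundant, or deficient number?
deficient

Proper divisors of 124: sum = 1 + 2 + 4 + 31 + 62 = 100
Since 100 < 124, 124 is deficient.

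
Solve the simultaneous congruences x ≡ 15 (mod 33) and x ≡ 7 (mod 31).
906

Using Chinese Remainder Theorem:
M = 33 × 31 = 1023
M1 = 31, M2 = 33
y1 = 31^(-1) mod 33 = 16
y2 = 33^(-1) mod 31 = 16
x = (15×31×16 + 7×33×16) mod 1023 = 906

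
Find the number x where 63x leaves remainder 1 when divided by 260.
227

gcd(63, 260) = 1, so the inverse exists.
Extended Euclidean algorithm on (260, 63):
260 = 4 × 63 + 8  ⟹  8 = (1)·260 + (-4)·63
63 = 7 × 8 + 7  ⟹  7 = (-7)·260 + (29)·63
8 = 1 × 7 + 1  ⟹  1 = (8)·260 + (-33)·63
So (-33)·63 ≡ 1 (mod 260), i.e. 63^(-1) ≡ -33 ≡ 227 (mod 260).
Check: 63 × 227 = 14301 ≡ 1 (mod 260)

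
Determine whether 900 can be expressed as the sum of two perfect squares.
0² + 30² (a=0, b=30)

Factorization: 900 = 2^2 × 3^2 × 5^2
By Fermat: n is sum of two squares iff every prime p ≡ 3 (mod 4) appears to even power.
All primes ≡ 3 (mod 4) appear to even power.
Search a = 0, 1, 2, … for 900 - a² a perfect square: first hit at a = 0: 900 - 0 = 900 = 30².
900 = 0² + 30² = 0 + 900 ✓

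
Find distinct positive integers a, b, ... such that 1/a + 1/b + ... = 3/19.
1/7 + 1/67 + 1/8911

Greedy algorithm:
3/19: ceiling(19/3) = 7, use 1/7
2/133: ceiling(133/2) = 67, use 1/67
1/8911: ceiling(8911/1) = 8911, use 1/8911
Result: 3/19 = 1/7 + 1/67 + 1/8911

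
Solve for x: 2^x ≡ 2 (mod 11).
1

Baby-step giant-step with step n = ⌈√11⌉ = 4.
Baby steps 2^j mod 11 (j:value) for j=0..3: 0:1, 1:2, 2:4, 3:8.
h = 2 is already in the table at j=1, so x = 1.
Check: 2^1 ≡ 2 (mod 11).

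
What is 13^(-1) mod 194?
15

gcd(13, 194) = 1, so the inverse exists.
Extended Euclidean algorithm on (194, 13):
194 = 14 × 13 + 12  ⟹  12 = (1)·194 + (-14)·13
13 = 1 × 12 + 1  ⟹  1 = (-1)·194 + (15)·13
So (15)·13 ≡ 1 (mod 194), i.e. 13^(-1) ≡ 15 (mod 194).
Check: 13 × 15 = 195 ≡ 1 (mod 194)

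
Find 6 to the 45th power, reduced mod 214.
26

Repeated squaring. Binary of 45 = 101101.
6^1 ≡ 6 (mod 214); 6^2 ≡ 36 (mod 214); 6^4 ≡ 12 (mod 214); 6^8 ≡ 144 (mod 214); 6^16 ≡ 192 (mod 214); 6^32 ≡ 56 (mod 214)
6^45 = 6^1 × 6^4 × 6^8 × 6^32 ≡ 26 (mod 214)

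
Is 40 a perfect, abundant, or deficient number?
abundant

Proper divisors of 40: sum = 1 + 2 + 4 + 5 + 8 + 10 + 20 = 50
Since 50 > 40, 40 is abundant.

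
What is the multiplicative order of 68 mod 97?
96

97 is prime, so ord(68) divides φ(97) = 96.
Divisors of 96: 1, 2, 3, 4, 6, 8, 12, 16, 24, 32, 48, 96.
Repeated squaring: 68^1 ≡ 68, 68^2 ≡ 65, 68^4 ≡ 54, 68^8 ≡ 6, 68^16 ≡ 36, 68^32 ≡ 35, 68^64 ≡ 61 (mod 97).
Test 68^d mod 97 for each divisor d in increasing order:
68^1 ≡ 68
68^2 ≡ 65
68^3 = 68^2·68^1 ≡ 55
68^4 ≡ 54
68^6 = 68^4·68^2 ≡ 18
68^8 ≡ 6
68^12 = 68^8·68^4 ≡ 33
68^16 ≡ 36
68^24 = 68^16·68^8 ≡ 22
68^32 ≡ 35
68^48 = 68^32·68^16 ≡ 96
68^96 = 68^64·68^32 ≡ 1  ← first divisor giving 1
The order is 96.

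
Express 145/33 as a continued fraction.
[4; 2, 1, 1, 6]

Euclidean algorithm steps:
145 = 4 × 33 + 13
33 = 2 × 13 + 7
13 = 1 × 7 + 6
7 = 1 × 6 + 1
6 = 6 × 1 + 0
Continued fraction: [4; 2, 1, 1, 6]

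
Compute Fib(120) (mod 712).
568

Matrix identity: Q^n = [[F_(n+1), F_n], [F_n, F_(n-1)]] with Q = [[1,1],[1,0]].
n = 120 = 1111000₂. Square-and-multiply, entries mod 712:
Q^1 = [[1,1],[1,0]]
Q^3 = (Q^1)²·Q = [[3,2],[2,1]]
Q^7 = (Q^3)²·Q = [[21,13],[13,8]]
Q^15 = (Q^7)²·Q = [[275,610],[610,377]]
Q^30 = (Q^15)² = [[589,424],[424,165]]
Q^60 = (Q^30)² = [[529,8],[8,521]]
Q^120 = (Q^60)² = [[89,568],[568,233]]
F_120 mod 712 = Q^120[0][1] = 568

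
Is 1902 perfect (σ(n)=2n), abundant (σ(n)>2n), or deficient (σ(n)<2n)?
abundant

Proper divisors of 1902: sum = 1 + 2 + 3 + 6 + 317 + 634 + 951 = 1914
Since 1914 > 1902, 1902 is abundant.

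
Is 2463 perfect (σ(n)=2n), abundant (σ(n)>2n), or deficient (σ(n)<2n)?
deficient

Proper divisors of 2463: sum = 1 + 3 + 821 = 825
Since 825 < 2463, 2463 is deficient.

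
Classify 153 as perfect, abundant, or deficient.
deficient

Proper divisors of 153: sum = 1 + 3 + 9 + 17 + 51 = 81
Since 81 < 153, 153 is deficient.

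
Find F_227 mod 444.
149

Matrix identity: Q^n = [[F_(n+1), F_n], [F_n, F_(n-1)]] with Q = [[1,1],[1,0]].
n = 227 = 11100011₂. Square-and-multiply, entries mod 444:
Q^1 = [[1,1],[1,0]]
Q^3 = (Q^1)²·Q = [[3,2],[2,1]]
Q^7 = (Q^3)²·Q = [[21,13],[13,8]]
Q^14 = (Q^7)² = [[166,377],[377,233]]
Q^28 = (Q^14)² = [[77,351],[351,170]]
Q^56 = (Q^28)² = [[370,117],[117,253]]
Q^113 = (Q^56)²·Q = [[148,73],[73,75]]
Q^227 = (Q^113)²·Q = [[0,149],[149,295]]
F_227 mod 444 = Q^227[0][1] = 149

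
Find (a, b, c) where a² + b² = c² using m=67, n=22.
(4005, 2948, 4973)

Euclid's formula: a = m² - n², b = 2mn, c = m² + n²
m = 67, n = 22
a = 67² - 22² = 4489 - 484 = 4005
b = 2 × 67 × 22 = 2948
c = 67² + 22² = 4489 + 484 = 4973
Verification: 4005² + 2948² = 16040025 + 8690704 = 24730729 = 4973² ✓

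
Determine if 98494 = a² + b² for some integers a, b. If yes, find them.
Not possible

Factorization: 98494 = 2 × 11^3 × 37
By Fermat: n is sum of two squares iff every prime p ≡ 3 (mod 4) appears to even power.
Prime(s) ≡ 3 (mod 4) with odd exponent: [(11, 3)]
Therefore 98494 cannot be expressed as a² + b².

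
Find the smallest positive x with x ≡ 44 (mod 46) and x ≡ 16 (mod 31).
1194

Using Chinese Remainder Theorem:
M = 46 × 31 = 1426
M1 = 31, M2 = 46
y1 = 31^(-1) mod 46 = 3
y2 = 46^(-1) mod 31 = 29
x = (44×31×3 + 16×46×29) mod 1426 = 1194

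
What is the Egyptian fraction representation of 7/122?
1/18 + 1/549

Greedy algorithm:
7/122: ceiling(122/7) = 18, use 1/18
1/549: ceiling(549/1) = 549, use 1/549
Result: 7/122 = 1/18 + 1/549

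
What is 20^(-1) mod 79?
4

gcd(20, 79) = 1, so the inverse exists.
Extended Euclidean algorithm on (79, 20):
79 = 3 × 20 + 19  ⟹  19 = (1)·79 + (-3)·20
20 = 1 × 19 + 1  ⟹  1 = (-1)·79 + (4)·20
So (4)·20 ≡ 1 (mod 79), i.e. 20^(-1) ≡ 4 (mod 79).
Check: 20 × 4 = 80 ≡ 1 (mod 79)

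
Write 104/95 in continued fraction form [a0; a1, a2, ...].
[1; 10, 1, 1, 4]

Euclidean algorithm steps:
104 = 1 × 95 + 9
95 = 10 × 9 + 5
9 = 1 × 5 + 4
5 = 1 × 4 + 1
4 = 4 × 1 + 0
Continued fraction: [1; 10, 1, 1, 4]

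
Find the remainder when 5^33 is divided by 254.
111

Repeated squaring. Binary of 33 = 100001.
5^1 ≡ 5 (mod 254); 5^2 ≡ 25 (mod 254); 5^4 ≡ 117 (mod 254); 5^8 ≡ 227 (mod 254); 5^16 ≡ 221 (mod 254); 5^32 ≡ 73 (mod 254)
5^33 = 5^1 × 5^32 ≡ 111 (mod 254)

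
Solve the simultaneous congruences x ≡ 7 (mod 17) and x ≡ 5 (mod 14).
75

Using Chinese Remainder Theorem:
M = 17 × 14 = 238
M1 = 14, M2 = 17
y1 = 14^(-1) mod 17 = 11
y2 = 17^(-1) mod 14 = 5
x = (7×14×11 + 5×17×5) mod 238 = 75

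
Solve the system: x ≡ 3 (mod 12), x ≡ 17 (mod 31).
327

Using Chinese Remainder Theorem:
M = 12 × 31 = 372
M1 = 31, M2 = 12
y1 = 31^(-1) mod 12 = 7
y2 = 12^(-1) mod 31 = 13
x = (3×31×7 + 17×12×13) mod 372 = 327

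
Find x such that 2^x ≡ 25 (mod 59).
12

Baby-step giant-step with step n = ⌈√59⌉ = 8.
Baby steps 2^j mod 59 (j:value) for j=0..7: 0:1, 1:2, 2:4, 3:8, 4:16, 5:32, 6:5, 7:10.
Giant-step multiplier: 2^(-8) ≡ 2^(58-8) = 2^50 ≡ 3 (mod 59).
Giant steps γ_i = 25·3^i mod 59: γ_0=25, γ_1=16 (in table at j=4).
x = i·n + j = 1·8 + 4 = 12.
Check: 2^12 ≡ 25 (mod 59).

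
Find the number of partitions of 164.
156919475295

p(n) counts ways to write n as a sum of positive integers (order ignored).
Euler's pentagonal recurrence: p(k) = p(k-1) + p(k-2) - p(k-5) - p(k-7) + p(k-12) + p(k-15) - ... (offsets j(3j∓1)/2, signs ++--, p(0)=1, p(<0)=0).
DP table for k = 0..163: p(0)=1, p(1)=1, p(2)=2, p(3)=3, p(4)=5, p(5)=7, p(6)=11, p(7)=15, p(8)=22, p(9)=30, p(10)=42, p(11)=56, p(12)=77, p(13)=101, p(14)=135, p(15)=176, p(16)=231, p(17)=297, p(18)=385, p(19)=490, p(20)=627, p(21)=792, p(22)=1002, p(23)=1255, p(24)=1575, p(25)=1958, p(26)=2436, p(27)=3010, p(28)=3718, p(29)=4565, p(30)=5604, p(31)=6842, p(32)=8349, p(33)=10143, p(34)=12310, p(35)=14883, p(36)=17977, p(37)=21637, p(38)=26015, p(39)=31185, p(40)=37338, p(41)=44583, p(42)=53174, p(43)=63261, p(44)=75175, p(45)=89134, p(46)=105558, p(47)=124754, p(48)=147273, p(49)=173525, p(50)=204226, p(51)=239943, p(52)=281589, p(53)=329931, p(54)=386155, p(55)=451276, p(56)=526823, p(57)=614154, p(58)=715220, p(59)=831820, p(60)=966467, p(61)=1121505, p(62)=1300156, p(63)=1505499, p(64)=1741630, p(65)=2012558, p(66)=2323520, p(67)=2679689, p(68)=3087735, p(69)=3554345, p(70)=4087968, p(71)=4697205, p(72)=5392783, p(73)=6185689, p(74)=7089500, p(75)=8118264, p(76)=9289091, p(77)=10619863, p(78)=12132164, p(79)=13848650, p(80)=15796476, p(81)=18004327, p(82)=20506255, p(83)=23338469, p(84)=26543660, p(85)=30167357, p(86)=34262962, p(87)=38887673, p(88)=44108109, p(89)=49995925, p(90)=56634173, p(91)=64112359, p(92)=72533807, p(93)=82010177, p(94)=92669720, p(95)=104651419, p(96)=118114304, p(97)=133230930, p(98)=150198136, p(99)=169229875, p(100)=190569292, p(101)=214481126, p(102)=241265379, p(103)=271248950, p(104)=304801365, p(105)=342325709, p(106)=384276336, p(107)=431149389, p(108)=483502844, p(109)=541946240, p(110)=607163746, p(111)=679903203, p(112)=761002156, p(113)=851376628, p(114)=952050665, p(115)=1064144451, p(116)=1188908248, p(117)=1327710076, p(118)=1482074143, p(119)=1653668665, p(120)=1844349560, p(121)=2056148051, p(122)=2291320912, p(123)=2552338241, p(124)=2841940500, p(125)=3163127352, p(126)=3519222692, p(127)=3913864295, p(128)=4351078600, p(129)=4835271870, p(130)=5371315400, p(131)=5964539504, p(132)=6620830889, p(133)=7346629512, p(134)=8149040695, p(135)=9035836076, p(136)=10015581680, p(137)=11097645016, p(138)=12292341831, p(139)=13610949895, p(140)=15065878135, p(141)=16670689208, p(142)=18440293320, p(143)=20390982757, p(144)=22540654445, p(145)=24908858009, p(146)=27517052599, p(147)=30388671978, p(148)=33549419497, p(149)=37027355200, p(150)=40853235313, p(151)=45060624582, p(152)=49686288421, p(153)=54770336324, p(154)=60356673280, p(155)=66493182097, p(156)=73232243759, p(157)=80630964769, p(158)=88751778802, p(159)=97662728555, p(160)=107438159466, p(161)=118159068427, p(162)=129913904637, p(163)=142798995930.
Final step: p(164) = p(163) + p(162) - p(159) - p(157) + p(152) + p(149) - p(142) - p(138) + p(129) + p(124) - p(113) - p(107) + p(94) + p(87) - p(72) - p(64) + p(47) + p(38) - p(19) - p(9)
= 142798995930 + 129913904637 - 97662728555 - 80630964769 + 49686288421 + 37027355200 - 18440293320 - 12292341831 + 4835271870 + 2841940500 - 851376628 - 431149389 + 92669720 + 38887673 - 5392783 - 1741630 + 124754 + 26015 - 490 - 30
= 156919475295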